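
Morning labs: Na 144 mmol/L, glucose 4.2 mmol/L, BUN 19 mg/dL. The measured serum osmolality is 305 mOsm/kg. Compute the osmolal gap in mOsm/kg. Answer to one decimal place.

Calculated osmolality = 2·Na + glucose + BUN/2.8
= 2·144 + 4.2 + 19/2.8
= 288 + 4.20 + 6.79
= 298.99 mOsm/kg ≈ 299.0 mOsm/kg
Osmolar gap = measured − calculated = 305 − 299.0 = 6.0 mOsm/kg

6.0 mOsm/kg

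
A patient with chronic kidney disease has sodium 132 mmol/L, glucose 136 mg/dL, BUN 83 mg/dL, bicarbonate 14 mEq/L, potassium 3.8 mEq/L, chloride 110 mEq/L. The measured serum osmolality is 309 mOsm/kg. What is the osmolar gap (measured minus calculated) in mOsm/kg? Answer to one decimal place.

7.8 mOsm/kg

Calculated osmolality = 2·Na + glucose/18 + BUN/2.8
= 2·132 + 136/18 + 83/2.8
= 264 + 7.56 + 29.64
= 301.2 mOsm/kg ≈ 301.2 mOsm/kg
Osmolar gap = measured − calculated = 309 − 301.2 = 7.8 mOsm/kg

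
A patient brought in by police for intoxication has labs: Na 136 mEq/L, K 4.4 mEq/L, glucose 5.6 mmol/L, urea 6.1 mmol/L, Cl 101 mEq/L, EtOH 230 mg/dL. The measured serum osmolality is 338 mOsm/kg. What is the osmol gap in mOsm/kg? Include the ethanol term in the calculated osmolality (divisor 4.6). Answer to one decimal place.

4.3 mOsm/kg

Calculated osmolality = 2·Na + glucose + urea + ethanol/4.6
= 2·136 + 5.6 + 6.1 + 230/4.6
= 272 + 5.60 + 6.10 + 50
= 333.7 mOsm/kg ≈ 333.7 mOsm/kg
Osmolar gap = measured − calculated = 338 − 333.7 = 4.3 mOsm/kg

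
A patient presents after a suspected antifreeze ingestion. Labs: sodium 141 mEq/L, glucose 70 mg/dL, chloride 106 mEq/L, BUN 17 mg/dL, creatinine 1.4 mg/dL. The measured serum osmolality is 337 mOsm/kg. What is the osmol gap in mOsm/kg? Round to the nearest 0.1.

Calculated osmolality = 2·Na + glucose/18 + BUN/2.8
= 2·141 + 70/18 + 17/2.8
= 282 + 3.89 + 6.07
= 291.96 mOsm/kg ≈ 292.0 mOsm/kg
Osmolar gap = measured − calculated = 337 − 292.0 = 45.0 mOsm/kg

45.0 mOsm/kg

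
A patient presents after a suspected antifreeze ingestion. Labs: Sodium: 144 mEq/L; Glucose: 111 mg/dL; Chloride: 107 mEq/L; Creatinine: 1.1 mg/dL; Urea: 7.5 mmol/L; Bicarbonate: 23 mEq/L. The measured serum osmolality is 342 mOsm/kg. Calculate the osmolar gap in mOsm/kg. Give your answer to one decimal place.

Calculated osmolality = 2·Na + glucose/18 + urea
= 2·144 + 111/18 + 7.5
= 288 + 6.17 + 7.50
= 301.67 mOsm/kg ≈ 301.7 mOsm/kg
Osmolar gap = measured − calculated = 342 − 301.7 = 40.3 mOsm/kg

40.3 mOsm/kg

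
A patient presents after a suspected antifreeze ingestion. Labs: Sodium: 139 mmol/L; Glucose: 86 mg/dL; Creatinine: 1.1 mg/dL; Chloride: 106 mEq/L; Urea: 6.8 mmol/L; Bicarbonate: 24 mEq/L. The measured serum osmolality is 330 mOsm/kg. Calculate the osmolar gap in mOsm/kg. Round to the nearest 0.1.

Calculated osmolality = 2·Na + glucose/18 + urea
= 2·139 + 86/18 + 6.8
= 278 + 4.78 + 6.80
= 289.58 mOsm/kg ≈ 289.6 mOsm/kg
Osmolar gap = measured − calculated = 330 − 289.6 = 40.4 mOsm/kg

40.4 mOsm/kg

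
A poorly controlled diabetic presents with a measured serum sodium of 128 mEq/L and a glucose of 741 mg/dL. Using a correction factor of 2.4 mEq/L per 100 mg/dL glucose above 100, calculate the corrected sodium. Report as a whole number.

143 mEq/L

Corrected Na = measured Na + 2.4 · (glucose − 100)/100
= 128 + 2.4 · (741 − 100)/100
= 128 + 15.4
= 143.4 mEq/L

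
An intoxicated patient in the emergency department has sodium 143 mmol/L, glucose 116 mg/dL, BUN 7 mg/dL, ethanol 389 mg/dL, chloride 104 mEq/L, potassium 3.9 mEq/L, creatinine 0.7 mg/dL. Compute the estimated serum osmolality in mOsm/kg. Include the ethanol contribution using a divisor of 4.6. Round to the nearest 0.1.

Calculated osmolality = 2·Na + glucose/18 + BUN/2.8 + ethanol/4.6
= 2·143 + 116/18 + 7/2.8 + 389/4.6
= 286 + 6.44 + 2.50 + 84.57
= 379.51 mOsm/kg

379.5 mOsm/kg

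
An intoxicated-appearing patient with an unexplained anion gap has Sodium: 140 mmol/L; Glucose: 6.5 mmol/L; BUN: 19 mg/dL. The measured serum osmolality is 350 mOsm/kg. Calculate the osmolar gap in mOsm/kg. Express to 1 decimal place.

56.7 mOsm/kg

Calculated osmolality = 2·Na + glucose + BUN/2.8
= 2·140 + 6.5 + 19/2.8
= 280 + 6.50 + 6.79
= 293.29 mOsm/kg ≈ 293.3 mOsm/kg
Osmolar gap = measured − calculated = 350 − 293.3 = 56.7 mOsm/kg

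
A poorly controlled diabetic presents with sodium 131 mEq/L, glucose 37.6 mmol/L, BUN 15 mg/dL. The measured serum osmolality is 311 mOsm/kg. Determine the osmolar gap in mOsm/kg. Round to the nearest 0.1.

6.0 mOsm/kg

Calculated osmolality = 2·Na + glucose + BUN/2.8
= 2·131 + 37.6 + 15/2.8
= 262 + 37.60 + 5.36
= 304.96 mOsm/kg ≈ 305.0 mOsm/kg
Osmolar gap = measured − calculated = 311 − 305.0 = 6.0 mOsm/kg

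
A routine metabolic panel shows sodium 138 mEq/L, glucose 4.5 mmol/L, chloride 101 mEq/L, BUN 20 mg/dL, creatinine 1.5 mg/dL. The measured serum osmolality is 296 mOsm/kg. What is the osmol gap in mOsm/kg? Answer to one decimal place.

Calculated osmolality = 2·Na + glucose + BUN/2.8
= 2·138 + 4.5 + 20/2.8
= 276 + 4.50 + 7.14
= 287.64 mOsm/kg ≈ 287.6 mOsm/kg
Osmolar gap = measured − calculated = 296 − 287.6 = 8.4 mOsm/kg

8.4 mOsm/kg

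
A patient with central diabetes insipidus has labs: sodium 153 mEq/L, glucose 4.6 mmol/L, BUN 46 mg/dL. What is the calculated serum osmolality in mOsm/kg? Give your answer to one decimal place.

Calculated osmolality = 2·Na + glucose + BUN/2.8
= 2·153 + 4.6 + 46/2.8
= 306 + 4.60 + 16.43
= 327.03 mOsm/kg

327.0 mOsm/kg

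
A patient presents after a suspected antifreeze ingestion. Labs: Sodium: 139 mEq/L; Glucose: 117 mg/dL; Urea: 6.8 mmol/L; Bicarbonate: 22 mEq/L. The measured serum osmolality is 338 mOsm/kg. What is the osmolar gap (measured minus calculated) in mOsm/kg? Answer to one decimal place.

Calculated osmolality = 2·Na + glucose/18 + urea
= 2·139 + 117/18 + 6.8
= 278 + 6.50 + 6.80
= 291.3 mOsm/kg ≈ 291.3 mOsm/kg
Osmolar gap = measured − calculated = 338 − 291.3 = 46.7 mOsm/kg

46.7 mOsm/kg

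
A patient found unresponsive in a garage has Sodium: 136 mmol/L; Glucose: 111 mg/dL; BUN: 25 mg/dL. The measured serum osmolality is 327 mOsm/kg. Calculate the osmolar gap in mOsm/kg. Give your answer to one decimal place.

39.9 mOsm/kg

Calculated osmolality = 2·Na + glucose/18 + BUN/2.8
= 2·136 + 111/18 + 25/2.8
= 272 + 6.17 + 8.93
= 287.1 mOsm/kg ≈ 287.1 mOsm/kg
Osmolar gap = measured − calculated = 327 − 287.1 = 39.9 mOsm/kg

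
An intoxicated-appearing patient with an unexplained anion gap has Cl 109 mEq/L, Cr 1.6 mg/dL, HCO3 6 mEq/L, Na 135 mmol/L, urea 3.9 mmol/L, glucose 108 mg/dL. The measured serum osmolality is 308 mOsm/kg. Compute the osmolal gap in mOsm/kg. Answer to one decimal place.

Calculated osmolality = 2·Na + glucose/18 + urea
= 2·135 + 108/18 + 3.9
= 270 + 6 + 3.90
= 279.9 mOsm/kg ≈ 279.9 mOsm/kg
Osmolar gap = measured − calculated = 308 − 279.9 = 28.1 mOsm/kg

28.1 mOsm/kg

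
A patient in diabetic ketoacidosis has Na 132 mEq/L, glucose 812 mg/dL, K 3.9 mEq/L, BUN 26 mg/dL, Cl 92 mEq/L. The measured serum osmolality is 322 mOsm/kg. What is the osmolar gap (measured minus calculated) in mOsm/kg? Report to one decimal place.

Calculated osmolality = 2·Na + glucose/18 + BUN/2.8
= 2·132 + 812/18 + 26/2.8
= 264 + 45.11 + 9.29
= 318.4 mOsm/kg ≈ 318.4 mOsm/kg
Osmolar gap = measured − calculated = 322 − 318.4 = 3.6 mOsm/kg

3.6 mOsm/kg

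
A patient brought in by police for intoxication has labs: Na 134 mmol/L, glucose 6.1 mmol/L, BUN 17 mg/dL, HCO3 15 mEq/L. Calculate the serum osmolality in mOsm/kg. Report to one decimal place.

Calculated osmolality = 2·Na + glucose + BUN/2.8
= 2·134 + 6.1 + 17/2.8
= 268 + 6.10 + 6.07
= 280.17 mOsm/kg

280.2 mOsm/kg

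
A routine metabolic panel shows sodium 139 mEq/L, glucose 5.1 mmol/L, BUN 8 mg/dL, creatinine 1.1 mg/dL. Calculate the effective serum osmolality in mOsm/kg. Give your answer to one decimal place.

Effective osmolality excludes urea (freely permeant across cell membranes):
2·Na + glucose
= 2·139 + 5.1
= 278 + 5.1
= 283.1 mOsm/kg

283.1 mOsm/kg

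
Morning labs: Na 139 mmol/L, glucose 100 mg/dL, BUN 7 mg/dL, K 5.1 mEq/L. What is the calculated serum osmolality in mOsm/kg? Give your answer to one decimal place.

Calculated osmolality = 2·Na + glucose/18 + BUN/2.8
= 2·139 + 100/18 + 7/2.8
= 278 + 5.56 + 2.50
= 286.06 mOsm/kg

286.1 mOsm/kg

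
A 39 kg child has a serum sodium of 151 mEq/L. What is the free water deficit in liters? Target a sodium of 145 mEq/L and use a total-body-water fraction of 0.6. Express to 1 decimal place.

1.0 L

TBW = 0.6 · 39 = 23.4 L
Free water deficit = TBW · (Na/145 − 1)
= 23.4 · (151/145 − 1)
= 23.4 · 0.0414
= 0.97 L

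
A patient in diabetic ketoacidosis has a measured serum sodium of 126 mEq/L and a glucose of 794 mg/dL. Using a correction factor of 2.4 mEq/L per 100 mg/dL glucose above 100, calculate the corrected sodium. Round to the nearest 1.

143 mEq/L

Corrected Na = measured Na + 2.4 · (glucose − 100)/100
= 126 + 2.4 · (794 − 100)/100
= 126 + 16.7
= 142.7 mEq/L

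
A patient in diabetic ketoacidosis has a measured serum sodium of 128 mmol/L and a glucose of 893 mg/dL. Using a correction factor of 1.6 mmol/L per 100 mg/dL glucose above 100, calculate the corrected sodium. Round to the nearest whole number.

Corrected Na = measured Na + 1.6 · (glucose − 100)/100
= 128 + 1.6 · (893 − 100)/100
= 128 + 12.7
= 140.7 mmol/L

141 mmol/L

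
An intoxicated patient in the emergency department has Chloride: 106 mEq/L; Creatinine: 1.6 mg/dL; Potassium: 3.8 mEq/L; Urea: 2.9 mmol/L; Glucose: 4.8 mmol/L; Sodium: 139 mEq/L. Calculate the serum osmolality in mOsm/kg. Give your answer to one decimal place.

Calculated osmolality = 2·Na + glucose + urea
= 2·139 + 4.8 + 2.9
= 278 + 4.80 + 2.90
= 285.7 mOsm/kg

285.7 mOsm/kg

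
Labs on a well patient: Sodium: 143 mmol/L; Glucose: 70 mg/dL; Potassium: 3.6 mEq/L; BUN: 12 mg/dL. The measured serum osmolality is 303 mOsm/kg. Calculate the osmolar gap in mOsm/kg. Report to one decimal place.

8.8 mOsm/kg

Calculated osmolality = 2·Na + glucose/18 + BUN/2.8
= 2·143 + 70/18 + 12/2.8
= 286 + 3.89 + 4.29
= 294.18 mOsm/kg ≈ 294.2 mOsm/kg
Osmolar gap = measured − calculated = 303 − 294.2 = 8.8 mOsm/kg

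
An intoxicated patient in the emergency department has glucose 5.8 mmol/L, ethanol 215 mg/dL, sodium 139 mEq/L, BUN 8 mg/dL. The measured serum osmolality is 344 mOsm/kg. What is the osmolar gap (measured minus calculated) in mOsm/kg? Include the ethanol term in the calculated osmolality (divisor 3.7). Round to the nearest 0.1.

-0.8 mOsm/kg

Calculated osmolality = 2·Na + glucose + BUN/2.8 + ethanol/3.7
= 2·139 + 5.8 + 8/2.8 + 215/3.7
= 278 + 5.80 + 2.86 + 58.11
= 344.77 mOsm/kg ≈ 344.8 mOsm/kg
Osmolar gap = measured − calculated = 344 − 344.8 = -0.8 mOsm/kg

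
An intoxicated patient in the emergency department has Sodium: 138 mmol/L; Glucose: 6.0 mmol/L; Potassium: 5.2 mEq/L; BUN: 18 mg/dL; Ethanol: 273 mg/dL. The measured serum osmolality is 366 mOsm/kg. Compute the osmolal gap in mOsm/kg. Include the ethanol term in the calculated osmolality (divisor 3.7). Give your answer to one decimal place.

Calculated osmolality = 2·Na + glucose + BUN/2.8 + ethanol/3.7
= 2·138 + 6 + 18/2.8 + 273/3.7
= 276 + 6 + 6.43 + 73.78
= 362.21 mOsm/kg ≈ 362.2 mOsm/kg
Osmolar gap = measured − calculated = 366 − 362.2 = 3.8 mOsm/kg

3.8 mOsm/kg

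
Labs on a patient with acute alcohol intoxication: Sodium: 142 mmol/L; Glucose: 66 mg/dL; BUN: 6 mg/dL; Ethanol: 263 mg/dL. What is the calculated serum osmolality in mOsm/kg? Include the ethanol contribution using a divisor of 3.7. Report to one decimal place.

Calculated osmolality = 2·Na + glucose/18 + BUN/2.8 + ethanol/3.7
= 2·142 + 66/18 + 6/2.8 + 263/3.7
= 284 + 3.67 + 2.14 + 71.08
= 360.89 mOsm/kg

360.9 mOsm/kg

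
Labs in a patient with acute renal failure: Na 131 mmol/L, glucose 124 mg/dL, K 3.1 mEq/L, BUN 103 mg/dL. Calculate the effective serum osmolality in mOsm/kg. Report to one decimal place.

Effective osmolality excludes urea (freely permeant across cell membranes):
2·Na + glucose/18
= 2·131 + 124/18
= 262 + 6.89
= 268.89 mOsm/kg

268.9 mOsm/kg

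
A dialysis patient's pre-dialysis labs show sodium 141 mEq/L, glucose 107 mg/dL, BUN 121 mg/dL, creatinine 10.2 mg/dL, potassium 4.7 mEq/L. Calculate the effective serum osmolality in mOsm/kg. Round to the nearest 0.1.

Effective osmolality excludes urea (freely permeant across cell membranes):
2·Na + glucose/18
= 2·141 + 107/18
= 282 + 5.94
= 287.94 mOsm/kg

287.9 mOsm/kg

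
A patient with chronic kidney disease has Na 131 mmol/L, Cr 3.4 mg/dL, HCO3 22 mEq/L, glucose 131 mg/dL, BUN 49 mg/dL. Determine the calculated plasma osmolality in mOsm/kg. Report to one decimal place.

286.8 mOsm/kg

Calculated osmolality = 2·Na + glucose/18 + BUN/2.8
= 2·131 + 131/18 + 49/2.8
= 262 + 7.28 + 17.50
= 286.78 mOsm/kg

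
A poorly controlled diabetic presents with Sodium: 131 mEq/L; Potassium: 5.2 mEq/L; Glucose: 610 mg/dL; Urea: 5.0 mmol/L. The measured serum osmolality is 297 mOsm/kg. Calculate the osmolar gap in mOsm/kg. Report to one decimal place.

-3.9 mOsm/kg

Calculated osmolality = 2·Na + glucose/18 + urea
= 2·131 + 610/18 + 5
= 262 + 33.89 + 5
= 300.89 mOsm/kg ≈ 300.9 mOsm/kg
Osmolar gap = measured − calculated = 297 − 300.9 = -3.9 mOsm/kg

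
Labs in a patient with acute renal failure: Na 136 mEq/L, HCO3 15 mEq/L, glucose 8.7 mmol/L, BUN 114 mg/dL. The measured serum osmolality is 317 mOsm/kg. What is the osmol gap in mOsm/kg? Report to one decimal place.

Calculated osmolality = 2·Na + glucose + BUN/2.8
= 2·136 + 8.7 + 114/2.8
= 272 + 8.70 + 40.71
= 321.41 mOsm/kg ≈ 321.4 mOsm/kg
Osmolar gap = measured − calculated = 317 − 321.4 = -4.4 mOsm/kg

-4.4 mOsm/kg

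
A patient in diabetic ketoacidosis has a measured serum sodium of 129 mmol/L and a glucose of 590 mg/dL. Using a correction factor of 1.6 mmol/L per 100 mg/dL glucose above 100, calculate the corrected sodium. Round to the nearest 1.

137 mmol/L

Corrected Na = measured Na + 1.6 · (glucose − 100)/100
= 129 + 1.6 · (590 − 100)/100
= 129 + 7.8
= 136.8 mmol/L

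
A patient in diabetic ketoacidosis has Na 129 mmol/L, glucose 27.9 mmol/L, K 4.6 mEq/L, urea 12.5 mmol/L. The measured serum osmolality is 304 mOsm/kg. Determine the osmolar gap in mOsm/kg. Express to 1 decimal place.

Calculated osmolality = 2·Na + glucose + urea
= 2·129 + 27.9 + 12.5
= 258 + 27.90 + 12.50
= 298.4 mOsm/kg ≈ 298.4 mOsm/kg
Osmolar gap = measured − calculated = 304 − 298.4 = 5.6 mOsm/kg

5.6 mOsm/kg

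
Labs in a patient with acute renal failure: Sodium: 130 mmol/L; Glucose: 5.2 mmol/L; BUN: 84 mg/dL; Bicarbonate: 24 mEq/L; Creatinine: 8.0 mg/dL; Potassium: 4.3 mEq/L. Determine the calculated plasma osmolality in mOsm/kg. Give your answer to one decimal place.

295.2 mOsm/kg

Calculated osmolality = 2·Na + glucose + BUN/2.8
= 2·130 + 5.2 + 84/2.8
= 260 + 5.20 + 30
= 295.2 mOsm/kg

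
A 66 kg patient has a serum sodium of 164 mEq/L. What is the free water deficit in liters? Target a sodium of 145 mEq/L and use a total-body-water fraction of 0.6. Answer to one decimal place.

TBW = 0.6 · 66 = 39.6 L
Free water deficit = TBW · (Na/145 − 1)
= 39.6 · (164/145 − 1)
= 39.6 · 0.131
= 5.19 L

5.2 L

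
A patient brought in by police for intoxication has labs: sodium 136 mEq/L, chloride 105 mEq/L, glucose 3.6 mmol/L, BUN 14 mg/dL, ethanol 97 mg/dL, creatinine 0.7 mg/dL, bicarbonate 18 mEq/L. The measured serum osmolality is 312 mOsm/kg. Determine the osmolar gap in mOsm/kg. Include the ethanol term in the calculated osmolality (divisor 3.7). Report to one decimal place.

Calculated osmolality = 2·Na + glucose + BUN/2.8 + ethanol/3.7
= 2·136 + 3.6 + 14/2.8 + 97/3.7
= 272 + 3.60 + 5 + 26.22
= 306.82 mOsm/kg ≈ 306.8 mOsm/kg
Osmolar gap = measured − calculated = 312 − 306.8 = 5.2 mOsm/kg

5.2 mOsm/kg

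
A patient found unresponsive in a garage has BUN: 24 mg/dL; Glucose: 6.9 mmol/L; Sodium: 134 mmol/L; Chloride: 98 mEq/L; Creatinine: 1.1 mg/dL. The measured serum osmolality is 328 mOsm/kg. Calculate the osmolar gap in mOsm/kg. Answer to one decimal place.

Calculated osmolality = 2·Na + glucose + BUN/2.8
= 2·134 + 6.9 + 24/2.8
= 268 + 6.90 + 8.57
= 283.47 mOsm/kg ≈ 283.5 mOsm/kg
Osmolar gap = measured − calculated = 328 − 283.5 = 44.5 mOsm/kg

44.5 mOsm/kg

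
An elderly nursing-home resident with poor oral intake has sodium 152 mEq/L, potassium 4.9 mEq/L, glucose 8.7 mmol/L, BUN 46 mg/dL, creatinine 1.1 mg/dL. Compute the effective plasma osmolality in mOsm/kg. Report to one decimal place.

Effective osmolality excludes urea (freely permeant across cell membranes):
2·Na + glucose
= 2·152 + 8.7
= 304 + 8.7
= 312.7 mOsm/kg

312.7 mOsm/kg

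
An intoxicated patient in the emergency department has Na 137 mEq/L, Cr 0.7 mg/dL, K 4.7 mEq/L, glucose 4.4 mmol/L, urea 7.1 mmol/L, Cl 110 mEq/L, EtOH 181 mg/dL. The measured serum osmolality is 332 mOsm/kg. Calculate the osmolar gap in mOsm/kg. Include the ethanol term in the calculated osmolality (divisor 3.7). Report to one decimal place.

Calculated osmolality = 2·Na + glucose + urea + ethanol/3.7
= 2·137 + 4.4 + 7.1 + 181/3.7
= 274 + 4.40 + 7.10 + 48.92
= 334.42 mOsm/kg ≈ 334.4 mOsm/kg
Osmolar gap = measured − calculated = 332 − 334.4 = -2.4 mOsm/kg

-2.4 mOsm/kg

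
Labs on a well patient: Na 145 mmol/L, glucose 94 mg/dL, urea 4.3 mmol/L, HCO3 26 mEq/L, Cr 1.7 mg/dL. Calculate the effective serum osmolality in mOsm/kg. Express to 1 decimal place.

295.2 mOsm/kg

Effective osmolality excludes urea (freely permeant across cell membranes):
2·Na + glucose/18
= 2·145 + 94/18
= 290 + 5.22
= 295.22 mOsm/kg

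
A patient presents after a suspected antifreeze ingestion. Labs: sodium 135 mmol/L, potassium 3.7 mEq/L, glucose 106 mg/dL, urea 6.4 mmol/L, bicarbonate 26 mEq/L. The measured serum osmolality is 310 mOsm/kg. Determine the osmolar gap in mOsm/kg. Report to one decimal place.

Calculated osmolality = 2·Na + glucose/18 + urea
= 2·135 + 106/18 + 6.4
= 270 + 5.89 + 6.40
= 282.29 mOsm/kg ≈ 282.3 mOsm/kg
Osmolar gap = measured − calculated = 310 − 282.3 = 27.7 mOsm/kg

27.7 mOsm/kg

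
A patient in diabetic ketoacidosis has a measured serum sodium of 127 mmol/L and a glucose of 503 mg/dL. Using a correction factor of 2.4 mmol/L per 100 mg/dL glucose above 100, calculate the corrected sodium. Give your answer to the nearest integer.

Corrected Na = measured Na + 2.4 · (glucose − 100)/100
= 127 + 2.4 · (503 − 100)/100
= 127 + 9.7
= 136.7 mmol/L

137 mmol/L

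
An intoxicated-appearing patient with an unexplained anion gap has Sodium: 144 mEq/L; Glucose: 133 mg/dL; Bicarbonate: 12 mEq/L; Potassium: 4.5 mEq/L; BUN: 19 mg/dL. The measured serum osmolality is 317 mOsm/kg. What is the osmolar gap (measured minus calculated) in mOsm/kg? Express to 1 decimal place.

14.8 mOsm/kg

Calculated osmolality = 2·Na + glucose/18 + BUN/2.8
= 2·144 + 133/18 + 19/2.8
= 288 + 7.39 + 6.79
= 302.18 mOsm/kg ≈ 302.2 mOsm/kg
Osmolar gap = measured − calculated = 317 − 302.2 = 14.8 mOsm/kg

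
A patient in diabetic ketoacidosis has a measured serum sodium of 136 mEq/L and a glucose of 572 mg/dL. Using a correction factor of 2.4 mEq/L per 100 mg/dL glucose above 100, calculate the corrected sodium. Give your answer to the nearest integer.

147 mEq/L

Corrected Na = measured Na + 2.4 · (glucose − 100)/100
= 136 + 2.4 · (572 − 100)/100
= 136 + 11.3
= 147.3 mEq/L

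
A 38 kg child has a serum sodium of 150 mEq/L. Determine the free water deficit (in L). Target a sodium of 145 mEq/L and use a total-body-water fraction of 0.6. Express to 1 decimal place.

TBW = 0.6 · 38 = 22.8 L
Free water deficit = TBW · (Na/145 − 1)
= 22.8 · (150/145 − 1)
= 22.8 · 0.0345
= 0.79 L

0.8 L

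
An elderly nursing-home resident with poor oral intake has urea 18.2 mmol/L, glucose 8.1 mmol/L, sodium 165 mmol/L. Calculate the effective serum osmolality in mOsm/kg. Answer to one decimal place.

Effective osmolality excludes urea (freely permeant across cell membranes):
2·Na + glucose
= 2·165 + 8.1
= 330 + 8.1
= 338.1 mOsm/kg

338.1 mOsm/kg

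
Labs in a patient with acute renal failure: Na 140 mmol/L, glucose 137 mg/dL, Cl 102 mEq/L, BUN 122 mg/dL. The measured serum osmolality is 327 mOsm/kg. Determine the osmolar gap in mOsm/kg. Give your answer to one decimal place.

-4.2 mOsm/kg

Calculated osmolality = 2·Na + glucose/18 + BUN/2.8
= 2·140 + 137/18 + 122/2.8
= 280 + 7.61 + 43.57
= 331.18 mOsm/kg ≈ 331.2 mOsm/kg
Osmolar gap = measured − calculated = 327 − 331.2 = -4.2 mOsm/kg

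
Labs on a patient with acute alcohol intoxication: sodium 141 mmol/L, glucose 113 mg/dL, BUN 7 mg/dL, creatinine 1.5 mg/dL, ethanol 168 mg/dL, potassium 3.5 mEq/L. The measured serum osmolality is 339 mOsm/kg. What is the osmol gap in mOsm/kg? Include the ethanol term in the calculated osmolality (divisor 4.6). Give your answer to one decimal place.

Calculated osmolality = 2·Na + glucose/18 + BUN/2.8 + ethanol/4.6
= 2·141 + 113/18 + 7/2.8 + 168/4.6
= 282 + 6.28 + 2.50 + 36.52
= 327.3 mOsm/kg ≈ 327.3 mOsm/kg
Osmolar gap = measured − calculated = 339 − 327.3 = 11.7 mOsm/kg

11.7 mOsm/kg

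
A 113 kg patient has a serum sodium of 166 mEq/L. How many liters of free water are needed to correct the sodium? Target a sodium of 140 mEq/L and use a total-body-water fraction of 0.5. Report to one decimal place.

TBW = 0.5 · 113 = 56.5 L
Free water deficit = TBW · (Na/140 − 1)
= 56.5 · (166/140 − 1)
= 56.5 · 0.1857
= 10.49 L

10.5 L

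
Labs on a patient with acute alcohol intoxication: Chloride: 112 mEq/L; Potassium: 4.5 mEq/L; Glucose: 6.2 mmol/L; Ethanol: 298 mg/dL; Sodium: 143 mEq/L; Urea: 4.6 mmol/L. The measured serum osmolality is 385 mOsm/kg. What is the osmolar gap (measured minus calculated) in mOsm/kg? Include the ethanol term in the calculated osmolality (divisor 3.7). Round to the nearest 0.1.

7.7 mOsm/kg

Calculated osmolality = 2·Na + glucose + urea + ethanol/3.7
= 2·143 + 6.2 + 4.6 + 298/3.7
= 286 + 6.20 + 4.60 + 80.54
= 377.34 mOsm/kg ≈ 377.3 mOsm/kg
Osmolar gap = measured − calculated = 385 − 377.3 = 7.7 mOsm/kg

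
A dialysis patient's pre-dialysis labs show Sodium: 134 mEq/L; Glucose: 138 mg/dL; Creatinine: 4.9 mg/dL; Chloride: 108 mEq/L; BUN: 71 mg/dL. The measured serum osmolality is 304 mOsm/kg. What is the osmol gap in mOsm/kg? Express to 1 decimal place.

3.0 mOsm/kg

Calculated osmolality = 2·Na + glucose/18 + BUN/2.8
= 2·134 + 138/18 + 71/2.8
= 268 + 7.67 + 25.36
= 301.03 mOsm/kg ≈ 301.0 mOsm/kg
Osmolar gap = measured − calculated = 304 − 301.0 = 3.0 mOsm/kg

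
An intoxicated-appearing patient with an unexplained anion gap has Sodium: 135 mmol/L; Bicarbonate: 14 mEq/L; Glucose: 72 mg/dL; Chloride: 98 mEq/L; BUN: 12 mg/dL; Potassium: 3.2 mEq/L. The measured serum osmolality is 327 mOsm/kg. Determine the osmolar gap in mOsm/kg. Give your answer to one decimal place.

Calculated osmolality = 2·Na + glucose/18 + BUN/2.8
= 2·135 + 72/18 + 12/2.8
= 270 + 4 + 4.29
= 278.29 mOsm/kg ≈ 278.3 mOsm/kg
Osmolar gap = measured − calculated = 327 − 278.3 = 48.7 mOsm/kg

48.7 mOsm/kg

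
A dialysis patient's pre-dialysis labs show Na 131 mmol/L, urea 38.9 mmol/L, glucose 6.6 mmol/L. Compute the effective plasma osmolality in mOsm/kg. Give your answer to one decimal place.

Effective osmolality excludes urea (freely permeant across cell membranes):
2·Na + glucose
= 2·131 + 6.6
= 262 + 6.6
= 268.6 mOsm/kg

268.6 mOsm/kg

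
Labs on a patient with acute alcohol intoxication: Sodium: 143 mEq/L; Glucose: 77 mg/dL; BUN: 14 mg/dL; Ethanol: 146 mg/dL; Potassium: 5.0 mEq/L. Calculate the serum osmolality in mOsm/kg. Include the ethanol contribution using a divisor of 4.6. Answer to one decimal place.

Calculated osmolality = 2·Na + glucose/18 + BUN/2.8 + ethanol/4.6
= 2·143 + 77/18 + 14/2.8 + 146/4.6
= 286 + 4.28 + 5 + 31.74
= 327.02 mOsm/kg

327.0 mOsm/kg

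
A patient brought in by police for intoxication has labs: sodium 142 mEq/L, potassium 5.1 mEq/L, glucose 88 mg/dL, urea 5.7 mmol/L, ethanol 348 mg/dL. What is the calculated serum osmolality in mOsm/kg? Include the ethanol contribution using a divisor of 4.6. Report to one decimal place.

Calculated osmolality = 2·Na + glucose/18 + urea + ethanol/4.6
= 2·142 + 88/18 + 5.7 + 348/4.6
= 284 + 4.89 + 5.70 + 75.65
= 370.24 mOsm/kg

370.2 mOsm/kg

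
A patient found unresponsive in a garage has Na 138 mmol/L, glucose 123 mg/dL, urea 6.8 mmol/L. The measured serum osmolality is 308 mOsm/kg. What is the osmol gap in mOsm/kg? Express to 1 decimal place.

Calculated osmolality = 2·Na + glucose/18 + urea
= 2·138 + 123/18 + 6.8
= 276 + 6.83 + 6.80
= 289.63 mOsm/kg ≈ 289.6 mOsm/kg
Osmolar gap = measured − calculated = 308 − 289.6 = 18.4 mOsm/kg

18.4 mOsm/kg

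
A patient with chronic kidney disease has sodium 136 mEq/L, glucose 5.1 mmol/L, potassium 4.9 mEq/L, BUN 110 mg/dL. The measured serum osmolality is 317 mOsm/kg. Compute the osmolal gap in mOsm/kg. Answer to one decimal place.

Calculated osmolality = 2·Na + glucose + BUN/2.8
= 2·136 + 5.1 + 110/2.8
= 272 + 5.10 + 39.29
= 316.39 mOsm/kg ≈ 316.4 mOsm/kg
Osmolar gap = measured − calculated = 317 − 316.4 = 0.6 mOsm/kg

0.6 mOsm/kg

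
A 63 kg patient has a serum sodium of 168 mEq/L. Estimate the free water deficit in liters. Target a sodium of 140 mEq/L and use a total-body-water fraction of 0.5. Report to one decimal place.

6.3 L

TBW = 0.5 · 63 = 31.5 L
Free water deficit = TBW · (Na/140 − 1)
= 31.5 · (168/140 − 1)
= 31.5 · 0.2
= 6.3 L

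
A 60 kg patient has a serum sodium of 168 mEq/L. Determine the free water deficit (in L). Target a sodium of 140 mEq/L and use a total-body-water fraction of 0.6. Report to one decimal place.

7.2 L

TBW = 0.6 · 60 = 36 L
Free water deficit = TBW · (Na/140 − 1)
= 36 · (168/140 − 1)
= 36 · 0.2
= 7.2 L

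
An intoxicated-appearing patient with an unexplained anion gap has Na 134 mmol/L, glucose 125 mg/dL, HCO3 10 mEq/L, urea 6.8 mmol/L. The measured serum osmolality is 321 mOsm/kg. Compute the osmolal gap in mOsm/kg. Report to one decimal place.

Calculated osmolality = 2·Na + glucose/18 + urea
= 2·134 + 125/18 + 6.8
= 268 + 6.94 + 6.80
= 281.74 mOsm/kg ≈ 281.7 mOsm/kg
Osmolar gap = measured − calculated = 321 − 281.7 = 39.3 mOsm/kg

39.3 mOsm/kg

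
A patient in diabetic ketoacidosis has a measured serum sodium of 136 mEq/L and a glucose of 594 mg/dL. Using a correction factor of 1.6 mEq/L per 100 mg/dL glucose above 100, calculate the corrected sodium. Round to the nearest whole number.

144 mEq/L

Corrected Na = measured Na + 1.6 · (glucose − 100)/100
= 136 + 1.6 · (594 − 100)/100
= 136 + 7.9
= 143.9 mEq/L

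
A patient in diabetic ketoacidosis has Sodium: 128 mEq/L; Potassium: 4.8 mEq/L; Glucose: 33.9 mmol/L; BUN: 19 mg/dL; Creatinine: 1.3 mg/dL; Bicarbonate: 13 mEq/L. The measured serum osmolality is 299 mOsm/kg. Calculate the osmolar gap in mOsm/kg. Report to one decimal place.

Calculated osmolality = 2·Na + glucose + BUN/2.8
= 2·128 + 33.9 + 19/2.8
= 256 + 33.90 + 6.79
= 296.69 mOsm/kg ≈ 296.7 mOsm/kg
Osmolar gap = measured − calculated = 299 − 296.7 = 2.3 mOsm/kg

2.3 mOsm/kg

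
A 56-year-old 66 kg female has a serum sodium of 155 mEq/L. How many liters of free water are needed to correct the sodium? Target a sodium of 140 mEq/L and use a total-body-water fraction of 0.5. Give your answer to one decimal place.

3.5 L

TBW = 0.5 · 66 = 33 L
Free water deficit = TBW · (Na/140 − 1)
= 33 · (155/140 − 1)
= 33 · 0.1071
= 3.53 L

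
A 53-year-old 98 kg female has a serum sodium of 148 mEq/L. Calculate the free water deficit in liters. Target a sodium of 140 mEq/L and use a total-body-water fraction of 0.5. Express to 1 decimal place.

TBW = 0.5 · 98 = 49 L
Free water deficit = TBW · (Na/140 − 1)
= 49 · (148/140 − 1)
= 49 · 0.0571
= 2.8 L

2.8 L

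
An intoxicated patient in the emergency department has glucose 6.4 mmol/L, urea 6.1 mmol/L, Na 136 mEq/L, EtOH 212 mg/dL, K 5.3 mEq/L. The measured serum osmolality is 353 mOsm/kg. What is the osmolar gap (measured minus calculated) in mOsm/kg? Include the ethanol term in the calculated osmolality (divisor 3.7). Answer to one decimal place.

Calculated osmolality = 2·Na + glucose + urea + ethanol/3.7
= 2·136 + 6.4 + 6.1 + 212/3.7
= 272 + 6.40 + 6.10 + 57.30
= 341.8 mOsm/kg ≈ 341.8 mOsm/kg
Osmolar gap = measured − calculated = 353 − 341.8 = 11.2 mOsm/kg

11.2 mOsm/kg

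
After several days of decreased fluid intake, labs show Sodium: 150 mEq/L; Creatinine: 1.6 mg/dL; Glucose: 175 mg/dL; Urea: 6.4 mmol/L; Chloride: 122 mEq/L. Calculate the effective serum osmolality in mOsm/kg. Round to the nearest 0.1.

309.7 mOsm/kg

Effective osmolality excludes urea (freely permeant across cell membranes):
2·Na + glucose/18
= 2·150 + 175/18
= 300 + 9.72
= 309.72 mOsm/kg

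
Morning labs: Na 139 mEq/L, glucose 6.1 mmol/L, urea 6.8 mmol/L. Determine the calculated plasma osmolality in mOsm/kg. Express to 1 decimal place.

290.9 mOsm/kg

Calculated osmolality = 2·Na + glucose + urea
= 2·139 + 6.1 + 6.8
= 278 + 6.10 + 6.80
= 290.9 mOsm/kg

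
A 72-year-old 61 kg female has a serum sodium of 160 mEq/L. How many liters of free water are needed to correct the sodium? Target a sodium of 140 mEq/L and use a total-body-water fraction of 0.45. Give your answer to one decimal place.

3.9 L

TBW = 0.45 · 61 = 27.45 L
Free water deficit = TBW · (Na/140 − 1)
= 27.45 · (160/140 − 1)
= 27.45 · 0.1429
= 3.92 L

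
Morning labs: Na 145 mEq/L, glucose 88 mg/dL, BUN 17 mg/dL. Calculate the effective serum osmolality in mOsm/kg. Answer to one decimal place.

Effective osmolality excludes urea (freely permeant across cell membranes):
2·Na + glucose/18
= 2·145 + 88/18
= 290 + 4.89
= 294.89 mOsm/kg

294.9 mOsm/kg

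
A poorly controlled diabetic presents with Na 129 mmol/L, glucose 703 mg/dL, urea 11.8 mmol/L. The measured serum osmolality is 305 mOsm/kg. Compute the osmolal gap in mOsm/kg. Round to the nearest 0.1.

-3.9 mOsm/kg

Calculated osmolality = 2·Na + glucose/18 + urea
= 2·129 + 703/18 + 11.8
= 258 + 39.06 + 11.80
= 308.86 mOsm/kg ≈ 308.9 mOsm/kg
Osmolar gap = measured − calculated = 305 − 308.9 = -3.9 mOsm/kg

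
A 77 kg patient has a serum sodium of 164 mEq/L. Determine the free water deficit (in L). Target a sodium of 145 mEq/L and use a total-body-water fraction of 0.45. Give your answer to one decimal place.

4.5 L

TBW = 0.45 · 77 = 34.65 L
Free water deficit = TBW · (Na/145 − 1)
= 34.65 · (164/145 − 1)
= 34.65 · 0.131
= 4.54 L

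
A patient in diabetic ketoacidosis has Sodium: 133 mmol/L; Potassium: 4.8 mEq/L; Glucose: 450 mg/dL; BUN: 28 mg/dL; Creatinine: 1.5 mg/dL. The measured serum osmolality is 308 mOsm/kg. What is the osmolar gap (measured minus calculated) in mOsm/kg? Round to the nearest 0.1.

7.0 mOsm/kg

Calculated osmolality = 2·Na + glucose/18 + BUN/2.8
= 2·133 + 450/18 + 28/2.8
= 266 + 25 + 10
= 301 mOsm/kg ≈ 301.0 mOsm/kg
Osmolar gap = measured − calculated = 308 − 301.0 = 7.0 mOsm/kg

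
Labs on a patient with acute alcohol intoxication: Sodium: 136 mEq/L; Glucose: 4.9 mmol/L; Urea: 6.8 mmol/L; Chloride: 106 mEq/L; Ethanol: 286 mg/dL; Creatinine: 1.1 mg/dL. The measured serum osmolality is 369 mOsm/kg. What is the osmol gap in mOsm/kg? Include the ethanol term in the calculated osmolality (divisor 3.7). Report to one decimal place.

Calculated osmolality = 2·Na + glucose + urea + ethanol/3.7
= 2·136 + 4.9 + 6.8 + 286/3.7
= 272 + 4.90 + 6.80 + 77.30
= 361 mOsm/kg ≈ 361.0 mOsm/kg
Osmolar gap = measured − calculated = 369 − 361.0 = 8.0 mOsm/kg

8.0 mOsm/kg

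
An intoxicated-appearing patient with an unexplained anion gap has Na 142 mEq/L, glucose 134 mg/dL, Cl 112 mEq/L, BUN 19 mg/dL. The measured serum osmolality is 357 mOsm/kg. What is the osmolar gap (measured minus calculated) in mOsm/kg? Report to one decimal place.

Calculated osmolality = 2·Na + glucose/18 + BUN/2.8
= 2·142 + 134/18 + 19/2.8
= 284 + 7.44 + 6.79
= 298.23 mOsm/kg ≈ 298.2 mOsm/kg
Osmolar gap = measured − calculated = 357 − 298.2 = 58.8 mOsm/kg

58.8 mOsm/kg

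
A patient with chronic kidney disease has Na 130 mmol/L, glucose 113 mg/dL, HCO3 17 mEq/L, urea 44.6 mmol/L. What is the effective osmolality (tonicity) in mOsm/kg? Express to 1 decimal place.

266.3 mOsm/kg

Effective osmolality excludes urea (freely permeant across cell membranes):
2·Na + glucose/18
= 2·130 + 113/18
= 260 + 6.28
= 266.28 mOsm/kg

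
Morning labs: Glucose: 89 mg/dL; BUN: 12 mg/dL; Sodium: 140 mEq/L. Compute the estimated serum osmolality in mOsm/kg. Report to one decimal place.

289.2 mOsm/kg

Calculated osmolality = 2·Na + glucose/18 + BUN/2.8
= 2·140 + 89/18 + 12/2.8
= 280 + 4.94 + 4.29
= 289.23 mOsm/kg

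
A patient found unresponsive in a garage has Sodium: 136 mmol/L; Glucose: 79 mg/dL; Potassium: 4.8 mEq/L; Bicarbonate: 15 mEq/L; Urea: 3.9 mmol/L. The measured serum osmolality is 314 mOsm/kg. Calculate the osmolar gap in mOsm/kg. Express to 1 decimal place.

Calculated osmolality = 2·Na + glucose/18 + urea
= 2·136 + 79/18 + 3.9
= 272 + 4.39 + 3.90
= 280.29 mOsm/kg ≈ 280.3 mOsm/kg
Osmolar gap = measured − calculated = 314 − 280.3 = 33.7 mOsm/kg

33.7 mOsm/kg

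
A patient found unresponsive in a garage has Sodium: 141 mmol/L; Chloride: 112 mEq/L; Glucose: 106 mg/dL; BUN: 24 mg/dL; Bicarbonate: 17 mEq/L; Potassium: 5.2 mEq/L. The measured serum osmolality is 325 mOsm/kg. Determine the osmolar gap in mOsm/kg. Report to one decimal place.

28.5 mOsm/kg

Calculated osmolality = 2·Na + glucose/18 + BUN/2.8
= 2·141 + 106/18 + 24/2.8
= 282 + 5.89 + 8.57
= 296.46 mOsm/kg ≈ 296.5 mOsm/kg
Osmolar gap = measured − calculated = 325 − 296.5 = 28.5 mOsm/kg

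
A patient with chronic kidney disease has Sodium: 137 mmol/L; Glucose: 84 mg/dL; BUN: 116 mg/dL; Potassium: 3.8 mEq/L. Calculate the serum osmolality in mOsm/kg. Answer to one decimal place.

320.1 mOsm/kg

Calculated osmolality = 2·Na + glucose/18 + BUN/2.8
= 2·137 + 84/18 + 116/2.8
= 274 + 4.67 + 41.43
= 320.1 mOsm/kg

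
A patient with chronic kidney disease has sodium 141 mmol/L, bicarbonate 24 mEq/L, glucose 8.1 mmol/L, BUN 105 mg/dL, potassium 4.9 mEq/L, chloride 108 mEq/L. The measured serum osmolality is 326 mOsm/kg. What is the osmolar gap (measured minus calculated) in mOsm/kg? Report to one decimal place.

-1.6 mOsm/kg

Calculated osmolality = 2·Na + glucose + BUN/2.8
= 2·141 + 8.1 + 105/2.8
= 282 + 8.10 + 37.50
= 327.6 mOsm/kg ≈ 327.6 mOsm/kg
Osmolar gap = measured − calculated = 326 − 327.6 = -1.6 mOsm/kg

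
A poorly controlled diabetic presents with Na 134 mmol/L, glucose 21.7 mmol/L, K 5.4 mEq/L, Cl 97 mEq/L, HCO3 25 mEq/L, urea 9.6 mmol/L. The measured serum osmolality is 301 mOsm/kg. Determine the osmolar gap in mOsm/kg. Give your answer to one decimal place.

Calculated osmolality = 2·Na + glucose + urea
= 2·134 + 21.7 + 9.6
= 268 + 21.70 + 9.60
= 299.3 mOsm/kg ≈ 299.3 mOsm/kg
Osmolar gap = measured − calculated = 301 − 299.3 = 1.7 mOsm/kg

1.7 mOsm/kg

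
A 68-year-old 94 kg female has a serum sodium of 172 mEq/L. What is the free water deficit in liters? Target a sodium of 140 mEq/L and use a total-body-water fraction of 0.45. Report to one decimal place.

9.7 L

TBW = 0.45 · 94 = 42.3 L
Free water deficit = TBW · (Na/140 − 1)
= 42.3 · (172/140 − 1)
= 42.3 · 0.2286
= 9.67 L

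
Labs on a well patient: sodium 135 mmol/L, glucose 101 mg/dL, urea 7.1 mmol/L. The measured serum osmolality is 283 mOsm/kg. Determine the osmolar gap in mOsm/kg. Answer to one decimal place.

0.3 mOsm/kg

Calculated osmolality = 2·Na + glucose/18 + urea
= 2·135 + 101/18 + 7.1
= 270 + 5.61 + 7.10
= 282.71 mOsm/kg ≈ 282.7 mOsm/kg
Osmolar gap = measured − calculated = 283 − 282.7 = 0.3 mOsm/kg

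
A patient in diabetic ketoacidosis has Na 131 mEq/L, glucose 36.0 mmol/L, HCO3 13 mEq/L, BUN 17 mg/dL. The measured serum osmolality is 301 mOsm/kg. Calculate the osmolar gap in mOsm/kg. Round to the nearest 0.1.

Calculated osmolality = 2·Na + glucose + BUN/2.8
= 2·131 + 36 + 17/2.8
= 262 + 36 + 6.07
= 304.07 mOsm/kg ≈ 304.1 mOsm/kg
Osmolar gap = measured − calculated = 301 − 304.1 = -3.1 mOsm/kg

-3.1 mOsm/kg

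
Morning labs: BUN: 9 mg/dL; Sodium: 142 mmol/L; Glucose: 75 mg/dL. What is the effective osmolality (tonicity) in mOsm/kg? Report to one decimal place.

Effective osmolality excludes urea (freely permeant across cell membranes):
2·Na + glucose/18
= 2·142 + 75/18
= 284 + 4.17
= 288.17 mOsm/kg

288.2 mOsm/kg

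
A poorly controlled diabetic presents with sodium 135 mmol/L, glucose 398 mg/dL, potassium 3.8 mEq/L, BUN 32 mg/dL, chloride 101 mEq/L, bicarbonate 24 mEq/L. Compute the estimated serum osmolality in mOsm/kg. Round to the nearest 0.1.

303.5 mOsm/kg

Calculated osmolality = 2·Na + glucose/18 + BUN/2.8
= 2·135 + 398/18 + 32/2.8
= 270 + 22.11 + 11.43
= 303.54 mOsm/kg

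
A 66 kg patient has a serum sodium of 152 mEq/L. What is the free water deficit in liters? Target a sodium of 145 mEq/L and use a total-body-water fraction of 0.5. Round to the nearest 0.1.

1.6 L

TBW = 0.5 · 66 = 33 L
Free water deficit = TBW · (Na/145 − 1)
= 33 · (152/145 − 1)
= 33 · 0.0483
= 1.59 L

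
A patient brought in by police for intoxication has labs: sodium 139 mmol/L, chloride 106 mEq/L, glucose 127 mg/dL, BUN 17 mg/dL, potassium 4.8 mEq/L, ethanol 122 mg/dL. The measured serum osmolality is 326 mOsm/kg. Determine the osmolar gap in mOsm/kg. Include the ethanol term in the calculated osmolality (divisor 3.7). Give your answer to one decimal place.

Calculated osmolality = 2·Na + glucose/18 + BUN/2.8 + ethanol/3.7
= 2·139 + 127/18 + 17/2.8 + 122/3.7
= 278 + 7.06 + 6.07 + 32.97
= 324.1 mOsm/kg ≈ 324.1 mOsm/kg
Osmolar gap = measured − calculated = 326 − 324.1 = 1.9 mOsm/kg

1.9 mOsm/kg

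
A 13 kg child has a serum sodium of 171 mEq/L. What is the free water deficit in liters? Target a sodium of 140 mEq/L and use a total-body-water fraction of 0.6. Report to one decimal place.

1.7 L

TBW = 0.6 · 13 = 7.8 L
Free water deficit = TBW · (Na/140 − 1)
= 7.8 · (171/140 − 1)
= 7.8 · 0.2214
= 1.73 L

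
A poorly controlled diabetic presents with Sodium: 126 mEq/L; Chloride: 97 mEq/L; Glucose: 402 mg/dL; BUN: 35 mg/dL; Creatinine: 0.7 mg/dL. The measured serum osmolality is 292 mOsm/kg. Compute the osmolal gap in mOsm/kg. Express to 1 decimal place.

Calculated osmolality = 2·Na + glucose/18 + BUN/2.8
= 2·126 + 402/18 + 35/2.8
= 252 + 22.33 + 12.50
= 286.83 mOsm/kg ≈ 286.8 mOsm/kg
Osmolar gap = measured − calculated = 292 − 286.8 = 5.2 mOsm/kg

5.2 mOsm/kg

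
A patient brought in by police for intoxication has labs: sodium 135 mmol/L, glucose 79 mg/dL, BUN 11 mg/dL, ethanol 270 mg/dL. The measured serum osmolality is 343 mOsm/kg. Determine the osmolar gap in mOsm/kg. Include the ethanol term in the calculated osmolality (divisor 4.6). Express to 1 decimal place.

6.0 mOsm/kg

Calculated osmolality = 2·Na + glucose/18 + BUN/2.8 + ethanol/4.6
= 2·135 + 79/18 + 11/2.8 + 270/4.6
= 270 + 4.39 + 3.93 + 58.70
= 337.02 mOsm/kg ≈ 337.0 mOsm/kg
Osmolar gap = measured − calculated = 343 − 337.0 = 6.0 mOsm/kg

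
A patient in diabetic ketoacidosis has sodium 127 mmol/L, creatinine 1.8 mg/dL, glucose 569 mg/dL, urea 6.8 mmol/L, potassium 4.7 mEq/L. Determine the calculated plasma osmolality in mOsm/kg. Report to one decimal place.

Calculated osmolality = 2·Na + glucose/18 + urea
= 2·127 + 569/18 + 6.8
= 254 + 31.61 + 6.80
= 292.41 mOsm/kg

292.4 mOsm/kg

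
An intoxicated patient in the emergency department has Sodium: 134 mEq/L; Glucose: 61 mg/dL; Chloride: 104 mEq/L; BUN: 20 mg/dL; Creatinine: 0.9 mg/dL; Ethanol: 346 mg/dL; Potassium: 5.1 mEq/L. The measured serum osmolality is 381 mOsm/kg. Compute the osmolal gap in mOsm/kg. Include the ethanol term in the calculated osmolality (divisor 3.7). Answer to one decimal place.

9.0 mOsm/kg

Calculated osmolality = 2·Na + glucose/18 + BUN/2.8 + ethanol/3.7
= 2·134 + 61/18 + 20/2.8 + 346/3.7
= 268 + 3.39 + 7.14 + 93.51
= 372.04 mOsm/kg ≈ 372.0 mOsm/kg
Osmolar gap = measured − calculated = 381 − 372.0 = 9.0 mOsm/kg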